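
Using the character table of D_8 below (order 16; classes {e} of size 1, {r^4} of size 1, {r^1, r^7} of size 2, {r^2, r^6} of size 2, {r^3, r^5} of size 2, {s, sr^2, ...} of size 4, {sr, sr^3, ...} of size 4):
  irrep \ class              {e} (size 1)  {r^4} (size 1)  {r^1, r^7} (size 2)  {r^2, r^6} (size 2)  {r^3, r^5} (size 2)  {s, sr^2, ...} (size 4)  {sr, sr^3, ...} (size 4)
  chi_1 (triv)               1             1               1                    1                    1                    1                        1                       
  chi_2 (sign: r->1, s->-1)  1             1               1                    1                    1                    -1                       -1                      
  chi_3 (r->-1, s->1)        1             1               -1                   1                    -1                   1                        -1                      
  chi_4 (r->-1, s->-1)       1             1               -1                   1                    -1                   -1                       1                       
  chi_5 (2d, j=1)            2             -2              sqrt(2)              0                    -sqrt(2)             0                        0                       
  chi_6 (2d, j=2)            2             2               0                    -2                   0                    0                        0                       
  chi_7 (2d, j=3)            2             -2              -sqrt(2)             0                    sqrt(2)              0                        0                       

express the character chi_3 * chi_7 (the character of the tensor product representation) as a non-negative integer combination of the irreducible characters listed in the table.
chi_3 tensor chi_7 = chi_5 (all other irreducibles have multiplicity 0).

Argument: The character of a tensor product is the pointwise product (chi_3 * chi_7)(C) = chi_3(C) * chi_7(C):
  {e}: (1)*(2), {r^4}: (1)*(-2), {r^1, r^7}: (-1)*(-sqrt(2)), {r^2, r^6}: (1)*(0), {r^3, r^5}: (-1)*(sqrt(2)), {s, sr^2, ...}: (1)*(0), {sr, sr^3, ...}: (-1)*(0)
so (chi_3 * chi_7) takes values
  {e} -> 2, {r^4} -> -2, {r^1, r^7} -> sqrt(2), {r^2, r^6} -> 0, {r^3, r^5} -> -sqrt(2), {s, sr^2, ...} -> 0, {sr, sr^3, ...} -> 0.
Now take the inner product of this character with each irreducible chi from the table, <chi_3*chi_7, chi> = (1/16) sum_C |C| (chi_3*chi_7)(C) conj(chi(C)):
  <chi_3*chi_7, chi_1> = (1/16)[1*(2)*conj(1) + 1*(-2)*conj(1) + 2*(sqrt(2))*conj(1) + 2*(0)*conj(1) + 2*(-sqrt(2))*conj(1) + 4*(0)*conj(1) + 4*(0)*conj(1)]
      = (1/16)[(2) + (-2) + (2*sqrt(2)) + (0) + (-2*sqrt(2)) + (0) + (0)] = 0/16 = 0
  <chi_3*chi_7, chi_2> = (1/16)[1*(2)*conj(1) + 1*(-2)*conj(1) + 2*(sqrt(2))*conj(1) + 2*(0)*conj(1) + 2*(-sqrt(2))*conj(1) + 4*(0)*conj(-1) + 4*(0)*conj(-1)]
      = (1/16)[(2) + (-2) + (2*sqrt(2)) + (0) + (-2*sqrt(2)) + (0) + (0)] = 0/16 = 0
  <chi_3*chi_7, chi_3> = (1/16)[1*(2)*conj(1) + 1*(-2)*conj(1) + 2*(sqrt(2))*conj(-1) + 2*(0)*conj(1) + 2*(-sqrt(2))*conj(-1) + 4*(0)*conj(1) + 4*(0)*conj(-1)]
      = (1/16)[(2) + (-2) + (-2*sqrt(2)) + (0) + (2*sqrt(2)) + (0) + (0)] = 0/16 = 0
  <chi_3*chi_7, chi_4> = (1/16)[1*(2)*conj(1) + 1*(-2)*conj(1) + 2*(sqrt(2))*conj(-1) + 2*(0)*conj(1) + 2*(-sqrt(2))*conj(-1) + 4*(0)*conj(-1) + 4*(0)*conj(1)]
      = (1/16)[(2) + (-2) + (-2*sqrt(2)) + (0) + (2*sqrt(2)) + (0) + (0)] = 0/16 = 0
  <chi_3*chi_7, chi_5> = (1/16)[1*(2)*conj(2) + 1*(-2)*conj(-2) + 2*(sqrt(2))*conj(sqrt(2)) + 2*(0)*conj(0) + 2*(-sqrt(2))*conj(-sqrt(2)) + 4*(0)*conj(0) + 4*(0)*conj(0)]
      = (1/16)[(4) + (4) + (4) + (0) + (4) + (0) + (0)] = 16/16 = 1
  <chi_3*chi_7, chi_6> = (1/16)[1*(2)*conj(2) + 1*(-2)*conj(2) + 2*(sqrt(2))*conj(0) + 2*(0)*conj(-2) + 2*(-sqrt(2))*conj(0) + 4*(0)*conj(0) + 4*(0)*conj(0)]
      = (1/16)[(4) + (-4) + (0) + (0) + (0) + (0) + (0)] = 0/16 = 0
  <chi_3*chi_7, chi_7> = (1/16)[1*(2)*conj(2) + 1*(-2)*conj(-2) + 2*(sqrt(2))*conj(-sqrt(2)) + 2*(0)*conj(0) + 2*(-sqrt(2))*conj(sqrt(2)) + 4*(0)*conj(0) + 4*(0)*conj(0)]
      = (1/16)[(4) + (4) + (-4) + (0) + (-4) + (0) + (0)] = 0/16 = 0
Hence the multiplicities are chi_5: 1. Dimension check: dim(chi_3)*dim(chi_7) = 1*2 = 2 and sum (mult * dim) = 1*2 = 2.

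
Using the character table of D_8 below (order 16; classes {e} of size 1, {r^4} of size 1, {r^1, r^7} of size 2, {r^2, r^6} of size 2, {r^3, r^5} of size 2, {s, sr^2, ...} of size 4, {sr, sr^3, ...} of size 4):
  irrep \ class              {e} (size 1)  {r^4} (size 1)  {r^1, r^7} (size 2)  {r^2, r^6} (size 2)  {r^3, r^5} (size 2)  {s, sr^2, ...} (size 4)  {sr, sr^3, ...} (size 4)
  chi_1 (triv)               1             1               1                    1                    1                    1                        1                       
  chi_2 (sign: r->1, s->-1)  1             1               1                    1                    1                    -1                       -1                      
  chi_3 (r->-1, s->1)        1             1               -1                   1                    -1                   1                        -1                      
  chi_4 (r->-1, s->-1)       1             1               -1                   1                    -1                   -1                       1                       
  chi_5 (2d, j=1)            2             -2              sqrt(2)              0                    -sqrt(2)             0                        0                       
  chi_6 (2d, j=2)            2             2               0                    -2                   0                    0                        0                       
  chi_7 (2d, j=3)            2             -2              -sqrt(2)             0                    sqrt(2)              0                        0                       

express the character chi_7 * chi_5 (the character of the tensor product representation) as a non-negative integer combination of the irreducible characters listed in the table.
chi_7 tensor chi_5 = chi_3 + chi_4 + chi_6 (all other irreducibles have multiplicity 0).

Details: The character of a tensor product is the pointwise product (chi_7 * chi_5)(C) = chi_7(C) * chi_5(C):
  {e}: (2)*(2), {r^4}: (-2)*(-2), {r^1, r^7}: (-sqrt(2))*(sqrt(2)), {r^2, r^6}: (0)*(0), {r^3, r^5}: (sqrt(2))*(-sqrt(2)), {s, sr^2, ...}: (0)*(0), {sr, sr^3, ...}: (0)*(0)
so (chi_7 * chi_5) takes values
  {e} -> 4, {r^4} -> 4, {r^1, r^7} -> -2, {r^2, r^6} -> 0, {r^3, r^5} -> -2, {s, sr^2, ...} -> 0, {sr, sr^3, ...} -> 0.
Now take the inner product of this character with each irreducible chi from the table, <chi_7*chi_5, chi> = (1/16) sum_C |C| (chi_7*chi_5)(C) conj(chi(C)):
  <chi_7*chi_5, chi_1> = (1/16)[1*(4)*conj(1) + 1*(4)*conj(1) + 2*(-2)*conj(1) + 2*(0)*conj(1) + 2*(-2)*conj(1) + 4*(0)*conj(1) + 4*(0)*conj(1)]
      = (1/16)[(4) + (4) + (-4) + (0) + (-4) + (0) + (0)] = 0/16 = 0
  <chi_7*chi_5, chi_2> = (1/16)[1*(4)*conj(1) + 1*(4)*conj(1) + 2*(-2)*conj(1) + 2*(0)*conj(1) + 2*(-2)*conj(1) + 4*(0)*conj(-1) + 4*(0)*conj(-1)]
      = (1/16)[(4) + (4) + (-4) + (0) + (-4) + (0) + (0)] = 0/16 = 0
  <chi_7*chi_5, chi_3> = (1/16)[1*(4)*conj(1) + 1*(4)*conj(1) + 2*(-2)*conj(-1) + 2*(0)*conj(1) + 2*(-2)*conj(-1) + 4*(0)*conj(1) + 4*(0)*conj(-1)]
      = (1/16)[(4) + (4) + (4) + (0) + (4) + (0) + (0)] = 16/16 = 1
  <chi_7*chi_5, chi_4> = (1/16)[1*(4)*conj(1) + 1*(4)*conj(1) + 2*(-2)*conj(-1) + 2*(0)*conj(1) + 2*(-2)*conj(-1) + 4*(0)*conj(-1) + 4*(0)*conj(1)]
      = (1/16)[(4) + (4) + (4) + (0) + (4) + (0) + (0)] = 16/16 = 1
  <chi_7*chi_5, chi_5> = (1/16)[1*(4)*conj(2) + 1*(4)*conj(-2) + 2*(-2)*conj(sqrt(2)) + 2*(0)*conj(0) + 2*(-2)*conj(-sqrt(2)) + 4*(0)*conj(0) + 4*(0)*conj(0)]
      = (1/16)[(8) + (-8) + (-4*sqrt(2)) + (0) + (4*sqrt(2)) + (0) + (0)] = 0/16 = 0
  <chi_7*chi_5, chi_6> = (1/16)[1*(4)*conj(2) + 1*(4)*conj(2) + 2*(-2)*conj(0) + 2*(0)*conj(-2) + 2*(-2)*conj(0) + 4*(0)*conj(0) + 4*(0)*conj(0)]
      = (1/16)[(8) + (8) + (0) + (0) + (0) + (0) + (0)] = 16/16 = 1
  <chi_7*chi_5, chi_7> = (1/16)[1*(4)*conj(2) + 1*(4)*conj(-2) + 2*(-2)*conj(-sqrt(2)) + 2*(0)*conj(0) + 2*(-2)*conj(sqrt(2)) + 4*(0)*conj(0) + 4*(0)*conj(0)]
      = (1/16)[(8) + (-8) + (4*sqrt(2)) + (0) + (-4*sqrt(2)) + (0) + (0)] = 0/16 = 0
Hence the multiplicities are chi_3: 1, chi_4: 1, chi_6: 1. Dimension check: dim(chi_7)*dim(chi_5) = 2*2 = 4 and sum (mult * dim) = 1*1 + 1*1 + 1*2 = 4.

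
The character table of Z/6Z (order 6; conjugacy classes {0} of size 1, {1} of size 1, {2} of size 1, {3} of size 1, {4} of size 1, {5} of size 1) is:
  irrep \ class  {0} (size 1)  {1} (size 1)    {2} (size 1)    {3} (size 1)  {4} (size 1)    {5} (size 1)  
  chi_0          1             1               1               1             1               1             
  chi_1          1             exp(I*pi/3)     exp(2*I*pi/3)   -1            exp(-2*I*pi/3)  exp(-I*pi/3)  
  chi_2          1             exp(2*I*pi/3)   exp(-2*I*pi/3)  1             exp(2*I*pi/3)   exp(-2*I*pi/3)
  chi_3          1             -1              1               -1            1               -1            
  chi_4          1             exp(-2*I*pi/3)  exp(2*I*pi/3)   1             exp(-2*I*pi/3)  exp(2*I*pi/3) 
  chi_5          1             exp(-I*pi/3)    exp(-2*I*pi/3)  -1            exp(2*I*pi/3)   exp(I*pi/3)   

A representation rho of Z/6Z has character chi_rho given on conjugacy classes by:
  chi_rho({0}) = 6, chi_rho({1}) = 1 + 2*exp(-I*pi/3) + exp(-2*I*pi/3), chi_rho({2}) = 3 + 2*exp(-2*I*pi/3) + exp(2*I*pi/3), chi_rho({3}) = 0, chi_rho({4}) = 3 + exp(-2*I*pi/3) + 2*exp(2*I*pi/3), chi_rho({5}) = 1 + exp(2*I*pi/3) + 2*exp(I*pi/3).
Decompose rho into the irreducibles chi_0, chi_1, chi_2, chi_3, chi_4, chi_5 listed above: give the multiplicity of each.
Multiplicities: chi_0: 2, chi_1: 0, chi_2: 0, chi_3: 1, chi_4: 1, chi_5: 2.

Derivation: Use <chi_rho, chi> = (1/|G|) sum_C |C| * chi_rho(C) * conj(chi(C)) with |G| = 6 for each irreducible chi in the table:
  <chi_rho, chi_0> = (1/6)[1*(6)*conj(1) + 1*(1 + 2*exp(-I*pi/3) + exp(-2*I*pi/3))*conj(1) + 1*(3 + 2*exp(-2*I*pi/3) + exp(2*I*pi/3))*conj(1) + 1*(0)*conj(1) + 1*(3 + exp(-2*I*pi/3) + 2*exp(2*I*pi/3))*conj(1) + 1*(1 + exp(2*I*pi/3) + 2*exp(I*pi/3))*conj(1)]
      = (1/6)[(6) + (1 + 2*exp(-I*pi/3) + exp(-2*I*pi/3)) + (3 + 2*exp(-2*I*pi/3) + exp(2*I*pi/3)) + (0) + (3 + exp(-2*I*pi/3) + 2*exp(2*I*pi/3)) + (1 + exp(2*I*pi/3) + 2*exp(I*pi/3))] = 12/6 = 2
  <chi_rho, chi_1> = (1/6)[1*(6)*conj(1) + 1*(1 + 2*exp(-I*pi/3) + exp(-2*I*pi/3))*conj(exp(I*pi/3)) + 1*(3 + 2*exp(-2*I*pi/3) + exp(2*I*pi/3))*conj(exp(2*I*pi/3)) + 1*(0)*conj(-1) + 1*(3 + exp(-2*I*pi/3) + 2*exp(2*I*pi/3))*conj(exp(-2*I*pi/3)) + 1*(1 + exp(2*I*pi/3) + 2*exp(I*pi/3))*conj(exp(-I*pi/3))]
      = (1/6)[(6) + (-1 + 2*exp(-2*I*pi/3) + exp(-I*pi/3)) + (1 + 3*exp(-2*I*pi/3) + 2*exp(2*I*pi/3)) + (0) + (1 + 2*exp(-2*I*pi/3) + 3*exp(2*I*pi/3)) + (-1 + exp(I*pi/3) + 2*exp(2*I*pi/3))] = 0/6 = 0
  <chi_rho, chi_2> = (1/6)[1*(6)*conj(1) + 1*(1 + 2*exp(-I*pi/3) + exp(-2*I*pi/3))*conj(exp(2*I*pi/3)) + 1*(3 + 2*exp(-2*I*pi/3) + exp(2*I*pi/3))*conj(exp(-2*I*pi/3)) + 1*(0)*conj(1) + 1*(3 + exp(-2*I*pi/3) + 2*exp(2*I*pi/3))*conj(exp(2*I*pi/3)) + 1*(1 + exp(2*I*pi/3) + 2*exp(I*pi/3))*conj(exp(-2*I*pi/3))]
      = (1/6)[(6) + (-3) + (2 + exp(-2*I*pi/3) + 3*exp(2*I*pi/3)) + (0) + (2 + 3*exp(-2*I*pi/3) + exp(2*I*pi/3)) + (-3)] = 0/6 = 0
  <chi_rho, chi_3> = (1/6)[1*(6)*conj(1) + 1*(1 + 2*exp(-I*pi/3) + exp(-2*I*pi/3))*conj(-1) + 1*(3 + 2*exp(-2*I*pi/3) + exp(2*I*pi/3))*conj(1) + 1*(0)*conj(-1) + 1*(3 + exp(-2*I*pi/3) + 2*exp(2*I*pi/3))*conj(1) + 1*(1 + exp(2*I*pi/3) + 2*exp(I*pi/3))*conj(-1)]
      = (1/6)[(6) + (-1 - exp(-2*I*pi/3) - 2*exp(-I*pi/3)) + (3 + 2*exp(-2*I*pi/3) + exp(2*I*pi/3)) + (0) + (3 + exp(-2*I*pi/3) + 2*exp(2*I*pi/3)) + (-1 - 2*exp(I*pi/3) - exp(2*I*pi/3))] = 6/6 = 1
  <chi_rho, chi_4> = (1/6)[1*(6)*conj(1) + 1*(1 + 2*exp(-I*pi/3) + exp(-2*I*pi/3))*conj(exp(-2*I*pi/3)) + 1*(3 + 2*exp(-2*I*pi/3) + exp(2*I*pi/3))*conj(exp(2*I*pi/3)) + 1*(0)*conj(1) + 1*(3 + exp(-2*I*pi/3) + 2*exp(2*I*pi/3))*conj(exp(-2*I*pi/3)) + 1*(1 + exp(2*I*pi/3) + 2*exp(I*pi/3))*conj(exp(2*I*pi/3))]
      = (1/6)[(6) + (1 + exp(2*I*pi/3) + 2*exp(I*pi/3)) + (1 + 3*exp(-2*I*pi/3) + 2*exp(2*I*pi/3)) + (0) + (1 + 2*exp(-2*I*pi/3) + 3*exp(2*I*pi/3)) + (1 + 2*exp(-I*pi/3) + exp(-2*I*pi/3))] = 6/6 = 1
  <chi_rho, chi_5> = (1/6)[1*(6)*conj(1) + 1*(1 + 2*exp(-I*pi/3) + exp(-2*I*pi/3))*conj(exp(-I*pi/3)) + 1*(3 + 2*exp(-2*I*pi/3) + exp(2*I*pi/3))*conj(exp(-2*I*pi/3)) + 1*(0)*conj(-1) + 1*(3 + exp(-2*I*pi/3) + 2*exp(2*I*pi/3))*conj(exp(2*I*pi/3)) + 1*(1 + exp(2*I*pi/3) + 2*exp(I*pi/3))*conj(exp(I*pi/3))]
      = (1/6)[(6) + (3) + (2 + exp(-2*I*pi/3) + 3*exp(2*I*pi/3)) + (0) + (2 + 3*exp(-2*I*pi/3) + exp(2*I*pi/3)) + (3)] = 12/6 = 2
(Exp terms are combined using exp(i*s)*conj(exp(i*t)) = exp(i*(s-t)), and sums of them are collapsed using the identity that for every m > 1 the m distinct m-th roots of unity sum to 0, e.g. 1 + exp(2*I*pi/3) + exp(-2*I*pi/3) = 0.)
Dimension check: dim(rho) = sum (mult * dim) = 2*1 + 0*1 + 0*1 + 1*1 + 1*1 + 2*1 = 6 = chi_rho(e) = 6.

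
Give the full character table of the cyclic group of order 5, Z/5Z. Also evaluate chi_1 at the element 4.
Character table of Z/5Z (irreps indexed chi_0,...,chi_4 with chi_k(m) = zeta_5^(k*m), zeta_5 = exp(2*pi*i/5)):
  irrep \ class  {0} (size 1)  {1} (size 1)    {2} (size 1)    {3} (size 1)    {4} (size 1)  
  chi_0          1             1               1               1               1             
  chi_1          1             exp(2*I*pi/5)   exp(4*I*pi/5)   exp(-4*I*pi/5)  exp(-2*I*pi/5)
  chi_2          1             exp(4*I*pi/5)   exp(-2*I*pi/5)  exp(2*I*pi/5)   exp(-4*I*pi/5)
  chi_3          1             exp(-4*I*pi/5)  exp(2*I*pi/5)   exp(-2*I*pi/5)  exp(4*I*pi/5) 
  chi_4          1             exp(-2*I*pi/5)  exp(-4*I*pi/5)  exp(4*I*pi/5)   exp(2*I*pi/5) 

Spot check: chi_1(4) = zeta_5^(1*4) = zeta_5^4 = exp(-2*I*pi/5).

Argument: Z/5Z is abelian, so all 5 irreducible complex representations are 1-dimensional. They are given by chi_k(m) = zeta_5^(k*m) for k = 0,...,4. Row orthogonality: sum_m chi_k(m) conj(chi_l(m)) = 5 * [k = l].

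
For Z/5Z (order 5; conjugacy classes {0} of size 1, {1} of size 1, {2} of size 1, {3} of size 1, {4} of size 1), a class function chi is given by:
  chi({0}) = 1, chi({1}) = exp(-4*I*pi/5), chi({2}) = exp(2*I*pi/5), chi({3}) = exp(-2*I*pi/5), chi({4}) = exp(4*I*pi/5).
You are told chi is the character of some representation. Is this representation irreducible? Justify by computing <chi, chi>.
Irreducible: <chi, chi> = 1.

Justification: <chi, chi> = (1/|G|) sum_C |C| * |chi(C)|^2 = (1/5)[1*|1|^2 + 1*|exp(-4*I*pi/5)|^2 + 1*|exp(2*I*pi/5)|^2 + 1*|exp(-2*I*pi/5)|^2 + 1*|exp(4*I*pi/5)|^2]
  = (1/5)[(1) + (1) + (1) + (1) + (1)] = 5/5 = 1.
(Exp terms are combined using exp(i*s)*conj(exp(i*t)) = exp(i*(s-t)), and sums of them are collapsed using the identity that for every m > 1 the m distinct m-th roots of unity sum to 0, e.g. 1 + exp(2*I*pi/3) + exp(-2*I*pi/3) = 0.)
A character is irreducible iff <chi, chi> = 1, so this representation is irreducible.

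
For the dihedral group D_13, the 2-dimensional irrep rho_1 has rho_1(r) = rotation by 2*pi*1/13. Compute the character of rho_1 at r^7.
chi_{rho_1}(r^7) = 2*cos(2*pi*1*7/13) = -2*cos(pi/13)

Solution. rho_1(r^7) is rotation by angle 2*pi*1*7/13, whose trace is 2*cos(2*pi*1*7/13) = -2*cos(pi/13).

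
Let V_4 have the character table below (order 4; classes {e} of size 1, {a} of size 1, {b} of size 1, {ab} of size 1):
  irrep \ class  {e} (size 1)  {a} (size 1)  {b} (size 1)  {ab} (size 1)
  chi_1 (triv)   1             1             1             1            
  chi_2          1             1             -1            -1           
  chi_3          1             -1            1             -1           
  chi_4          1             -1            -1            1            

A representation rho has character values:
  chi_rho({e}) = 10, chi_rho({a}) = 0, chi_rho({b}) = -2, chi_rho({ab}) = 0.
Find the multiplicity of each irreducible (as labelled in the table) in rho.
Multiplicities: chi_1: 2, chi_2: 3, chi_3: 2, chi_4: 3.

Argument: Use <chi_rho, chi> = (1/|G|) sum_C |C| * chi_rho(C) * conj(chi(C)) with |G| = 4 for each irreducible chi in the table:
  <chi_rho, chi_1> = (1/4)[1*(10)*conj(1) + 1*(0)*conj(1) + 1*(-2)*conj(1) + 1*(0)*conj(1)]
      = (1/4)[(10) + (0) + (-2) + (0)] = 8/4 = 2
  <chi_rho, chi_2> = (1/4)[1*(10)*conj(1) + 1*(0)*conj(1) + 1*(-2)*conj(-1) + 1*(0)*conj(-1)]
      = (1/4)[(10) + (0) + (2) + (0)] = 12/4 = 3
  <chi_rho, chi_3> = (1/4)[1*(10)*conj(1) + 1*(0)*conj(-1) + 1*(-2)*conj(1) + 1*(0)*conj(-1)]
      = (1/4)[(10) + (0) + (-2) + (0)] = 8/4 = 2
  <chi_rho, chi_4> = (1/4)[1*(10)*conj(1) + 1*(0)*conj(-1) + 1*(-2)*conj(-1) + 1*(0)*conj(1)]
      = (1/4)[(10) + (0) + (2) + (0)] = 12/4 = 3
Dimension check: dim(rho) = sum (mult * dim) = 2*1 + 3*1 + 2*1 + 3*1 = 10 = chi_rho(e) = 10.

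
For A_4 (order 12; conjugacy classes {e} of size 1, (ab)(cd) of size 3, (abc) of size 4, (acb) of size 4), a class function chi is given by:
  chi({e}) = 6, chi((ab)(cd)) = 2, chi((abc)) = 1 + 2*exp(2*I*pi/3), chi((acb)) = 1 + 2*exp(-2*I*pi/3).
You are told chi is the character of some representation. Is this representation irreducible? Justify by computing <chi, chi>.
Not irreducible (reducible): <chi, chi> = 6 > 1.

<chi, chi> = (1/|G|) sum_C |C| * |chi(C)|^2 = (1/12)[1*|6|^2 + 3*|2|^2 + 4*|1 + 2*exp(2*I*pi/3)|^2 + 4*|1 + 2*exp(-2*I*pi/3)|^2]
  = (1/12)[(36) + (12) + (12) + (12)] = 72/12 = 6.
(Exp terms are combined using exp(i*s)*conj(exp(i*t)) = exp(i*(s-t)), and sums of them are collapsed using the identity that for every m > 1 the m distinct m-th roots of unity sum to 0, e.g. 1 + exp(2*I*pi/3) + exp(-2*I*pi/3) = 0.)
A character is irreducible iff <chi, chi> = 1, so this representation is reducible.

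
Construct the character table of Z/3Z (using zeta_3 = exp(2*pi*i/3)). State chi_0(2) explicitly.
Character table of Z/3Z (irreps indexed chi_0,...,chi_2 with chi_k(m) = zeta_3^(k*m), zeta_3 = exp(2*pi*i/3)):
  irrep \ class  {0} (size 1)  {1} (size 1)    {2} (size 1)  
  chi_0          1             1               1             
  chi_1          1             exp(2*I*pi/3)   exp(-2*I*pi/3)
  chi_2          1             exp(-2*I*pi/3)  exp(2*I*pi/3) 

Spot check: chi_0(2) = zeta_3^(0*2) = zeta_3^0 = 1.

Reasoning: Z/3Z is abelian, so all 3 irreducible complex representations are 1-dimensional. They are given by chi_k(m) = zeta_3^(k*m) for k = 0,...,2. Row orthogonality: sum_m chi_k(m) conj(chi_l(m)) = 3 * [k = l].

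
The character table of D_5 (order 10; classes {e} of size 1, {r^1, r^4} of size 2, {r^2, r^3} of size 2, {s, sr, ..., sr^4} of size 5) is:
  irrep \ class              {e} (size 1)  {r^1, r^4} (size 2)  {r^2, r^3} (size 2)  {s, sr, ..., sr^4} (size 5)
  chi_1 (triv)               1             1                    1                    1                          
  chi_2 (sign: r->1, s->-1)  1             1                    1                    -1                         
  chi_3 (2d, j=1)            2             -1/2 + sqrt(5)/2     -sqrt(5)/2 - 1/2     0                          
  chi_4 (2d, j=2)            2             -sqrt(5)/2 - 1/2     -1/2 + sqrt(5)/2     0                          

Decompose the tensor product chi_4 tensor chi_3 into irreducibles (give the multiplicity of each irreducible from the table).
chi_4 tensor chi_3 = chi_3 + chi_4 (all other irreducibles have multiplicity 0).

The character of a tensor product is the pointwise product (chi_4 * chi_3)(C) = chi_4(C) * chi_3(C):
  {e}: (2)*(2), {r^1, r^4}: (-sqrt(5)/2 - 1/2)*(-1/2 + sqrt(5)/2), {r^2, r^3}: (-1/2 + sqrt(5)/2)*(-sqrt(5)/2 - 1/2), {s, sr, ..., sr^4}: (0)*(0)
so (chi_4 * chi_3) takes values
  {e} -> 4, {r^1, r^4} -> -1, {r^2, r^3} -> -1, {s, sr, ..., sr^4} -> 0.
Now take the inner product of this character with each irreducible chi from the table, <chi_4*chi_3, chi> = (1/10) sum_C |C| (chi_4*chi_3)(C) conj(chi(C)):
  <chi_4*chi_3, chi_1> = (1/10)[1*(4)*conj(1) + 2*(-1)*conj(1) + 2*(-1)*conj(1) + 5*(0)*conj(1)]
      = (1/10)[(4) + (-2) + (-2) + (0)] = 0/10 = 0
  <chi_4*chi_3, chi_2> = (1/10)[1*(4)*conj(1) + 2*(-1)*conj(1) + 2*(-1)*conj(1) + 5*(0)*conj(-1)]
      = (1/10)[(4) + (-2) + (-2) + (0)] = 0/10 = 0
  <chi_4*chi_3, chi_3> = (1/10)[1*(4)*conj(2) + 2*(-1)*conj(-1/2 + sqrt(5)/2) + 2*(-1)*conj(-sqrt(5)/2 - 1/2) + 5*(0)*conj(0)]
      = (1/10)[(8) + (1 - sqrt(5)) + (1 + sqrt(5)) + (0)] = 10/10 = 1
  <chi_4*chi_3, chi_4> = (1/10)[1*(4)*conj(2) + 2*(-1)*conj(-sqrt(5)/2 - 1/2) + 2*(-1)*conj(-1/2 + sqrt(5)/2) + 5*(0)*conj(0)]
      = (1/10)[(8) + (1 + sqrt(5)) + (1 - sqrt(5)) + (0)] = 10/10 = 1
Hence the multiplicities are chi_3: 1, chi_4: 1. Dimension check: dim(chi_4)*dim(chi_3) = 2*2 = 4 and sum (mult * dim) = 1*2 + 1*2 = 4.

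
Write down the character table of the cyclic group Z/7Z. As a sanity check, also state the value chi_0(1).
Character table of Z/7Z (irreps indexed chi_0,...,chi_6 with chi_k(m) = zeta_7^(k*m), zeta_7 = exp(2*pi*i/7)):
  irrep \ class  {0} (size 1)  {1} (size 1)    {2} (size 1)    {3} (size 1)    {4} (size 1)    {5} (size 1)    {6} (size 1)  
  chi_0          1             1               1               1               1               1               1             
  chi_1          1             exp(2*I*pi/7)   exp(4*I*pi/7)   exp(6*I*pi/7)   exp(-6*I*pi/7)  exp(-4*I*pi/7)  exp(-2*I*pi/7)
  chi_2          1             exp(4*I*pi/7)   exp(-6*I*pi/7)  exp(-2*I*pi/7)  exp(2*I*pi/7)   exp(6*I*pi/7)   exp(-4*I*pi/7)
  chi_3          1             exp(6*I*pi/7)   exp(-2*I*pi/7)  exp(4*I*pi/7)   exp(-4*I*pi/7)  exp(2*I*pi/7)   exp(-6*I*pi/7)
  chi_4          1             exp(-6*I*pi/7)  exp(2*I*pi/7)   exp(-4*I*pi/7)  exp(4*I*pi/7)   exp(-2*I*pi/7)  exp(6*I*pi/7) 
  chi_5          1             exp(-4*I*pi/7)  exp(6*I*pi/7)   exp(2*I*pi/7)   exp(-2*I*pi/7)  exp(-6*I*pi/7)  exp(4*I*pi/7) 
  chi_6          1             exp(-2*I*pi/7)  exp(-4*I*pi/7)  exp(-6*I*pi/7)  exp(6*I*pi/7)   exp(4*I*pi/7)   exp(2*I*pi/7) 

Spot check: chi_0(1) = zeta_7^(0*1) = zeta_7^0 = 1.

Reasoning: Z/7Z is abelian, so all 7 irreducible complex representations are 1-dimensional. They are given by chi_k(m) = zeta_7^(k*m) for k = 0,...,6. Row orthogonality: sum_m chi_k(m) conj(chi_l(m)) = 7 * [k = l].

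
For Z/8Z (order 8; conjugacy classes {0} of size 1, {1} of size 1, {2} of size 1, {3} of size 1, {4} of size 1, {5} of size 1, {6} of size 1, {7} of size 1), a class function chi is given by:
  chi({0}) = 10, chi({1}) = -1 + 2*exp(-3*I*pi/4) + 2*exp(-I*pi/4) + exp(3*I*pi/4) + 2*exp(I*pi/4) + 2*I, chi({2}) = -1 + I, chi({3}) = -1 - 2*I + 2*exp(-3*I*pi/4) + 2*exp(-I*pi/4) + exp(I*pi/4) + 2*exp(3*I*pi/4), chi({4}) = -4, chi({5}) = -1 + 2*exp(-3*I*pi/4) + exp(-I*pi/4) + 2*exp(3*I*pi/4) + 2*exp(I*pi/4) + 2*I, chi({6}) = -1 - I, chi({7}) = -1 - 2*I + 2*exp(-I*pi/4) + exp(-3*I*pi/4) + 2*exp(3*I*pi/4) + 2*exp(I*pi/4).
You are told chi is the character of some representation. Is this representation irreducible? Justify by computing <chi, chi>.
Not irreducible (reducible): <chi, chi> = 18 > 1.

Why: <chi, chi> = (1/|G|) sum_C |C| * |chi(C)|^2 = (1/8)[1*|10|^2 + 1*|-1 + 2*exp(-3*I*pi/4) + 2*exp(-I*pi/4) + exp(3*I*pi/4) + 2*exp(I*pi/4) + 2*I|^2 + 1*|-1 + I|^2 + 1*|-1 - 2*I + 2*exp(-3*I*pi/4) + 2*exp(-I*pi/4) + exp(I*pi/4) + 2*exp(3*I*pi/4)|^2 + 1*|-4|^2 + 1*|-1 + 2*exp(-3*I*pi/4) + exp(-I*pi/4) + 2*exp(3*I*pi/4) + 2*exp(I*pi/4) + 2*I|^2 + 1*|-1 - I|^2 + 1*|-1 - 2*I + 2*exp(-I*pi/4) + exp(-3*I*pi/4) + 2*exp(3*I*pi/4) + 2*exp(I*pi/4)|^2]
  = (1/8)[(100) + (6 - 4*exp(I*pi/4) - 3*exp(3*I*pi/4) - exp(-3*I*pi/4) - 6*exp(-I*pi/4)) + (2) + (6 - 6*exp(3*I*pi/4) - exp(I*pi/4) - 3*exp(-I*pi/4) - 4*exp(-3*I*pi/4)) + (16) + (6 - 6*exp(3*I*pi/4) - exp(I*pi/4) - 3*exp(-I*pi/4) - 4*exp(-3*I*pi/4)) + (2) + (6 - 4*exp(I*pi/4) - 3*exp(3*I*pi/4) - exp(-3*I*pi/4) - 6*exp(-I*pi/4))] = 144/8 = 18.
(Exp terms are combined using exp(i*s)*conj(exp(i*t)) = exp(i*(s-t)), and sums of them are collapsed using the identity that for every m > 1 the m distinct m-th roots of unity sum to 0, e.g. 1 + exp(2*I*pi/3) + exp(-2*I*pi/3) = 0.)
A character is irreducible iff <chi, chi> = 1, so this representation is reducible.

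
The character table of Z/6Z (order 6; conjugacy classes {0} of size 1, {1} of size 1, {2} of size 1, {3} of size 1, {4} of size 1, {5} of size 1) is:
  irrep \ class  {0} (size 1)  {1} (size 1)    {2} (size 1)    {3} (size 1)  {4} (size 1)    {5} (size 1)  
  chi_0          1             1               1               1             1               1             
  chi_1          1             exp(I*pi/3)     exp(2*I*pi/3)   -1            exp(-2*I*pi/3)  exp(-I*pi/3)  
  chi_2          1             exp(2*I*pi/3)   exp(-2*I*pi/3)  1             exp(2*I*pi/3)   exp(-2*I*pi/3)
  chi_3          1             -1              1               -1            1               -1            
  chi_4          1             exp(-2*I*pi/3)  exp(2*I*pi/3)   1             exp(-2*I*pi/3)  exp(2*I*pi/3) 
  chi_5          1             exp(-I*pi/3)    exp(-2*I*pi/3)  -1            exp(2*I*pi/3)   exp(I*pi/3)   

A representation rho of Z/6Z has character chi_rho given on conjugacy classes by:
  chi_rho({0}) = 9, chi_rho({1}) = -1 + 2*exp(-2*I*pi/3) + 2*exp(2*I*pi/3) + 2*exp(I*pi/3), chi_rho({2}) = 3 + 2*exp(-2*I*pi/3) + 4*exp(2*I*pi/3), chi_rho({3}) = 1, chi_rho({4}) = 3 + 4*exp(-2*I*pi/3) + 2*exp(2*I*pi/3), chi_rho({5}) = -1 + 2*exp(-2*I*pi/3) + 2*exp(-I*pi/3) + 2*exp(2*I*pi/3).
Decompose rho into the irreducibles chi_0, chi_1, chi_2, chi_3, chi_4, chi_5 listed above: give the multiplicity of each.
Multiplicities: chi_0: 1, chi_1: 2, chi_2: 2, chi_3: 2, chi_4: 2, chi_5: 0.

Solution. Use <chi_rho, chi> = (1/|G|) sum_C |C| * chi_rho(C) * conj(chi(C)) with |G| = 6 for each irreducible chi in the table:
  <chi_rho, chi_0> = (1/6)[1*(9)*conj(1) + 1*(-1 + 2*exp(-2*I*pi/3) + 2*exp(2*I*pi/3) + 2*exp(I*pi/3))*conj(1) + 1*(3 + 2*exp(-2*I*pi/3) + 4*exp(2*I*pi/3))*conj(1) + 1*(1)*conj(1) + 1*(3 + 4*exp(-2*I*pi/3) + 2*exp(2*I*pi/3))*conj(1) + 1*(-1 + 2*exp(-2*I*pi/3) + 2*exp(-I*pi/3) + 2*exp(2*I*pi/3))*conj(1)]
      = (1/6)[(9) + (-1 + 2*exp(-2*I*pi/3) + 2*exp(2*I*pi/3) + 2*exp(I*pi/3)) + (3 + 2*exp(-2*I*pi/3) + 4*exp(2*I*pi/3)) + (1) + (3 + 4*exp(-2*I*pi/3) + 2*exp(2*I*pi/3)) + (-1 + 2*exp(-2*I*pi/3) + 2*exp(-I*pi/3) + 2*exp(2*I*pi/3))] = 6/6 = 1
  <chi_rho, chi_1> = (1/6)[1*(9)*conj(1) + 1*(-1 + 2*exp(-2*I*pi/3) + 2*exp(2*I*pi/3) + 2*exp(I*pi/3))*conj(exp(I*pi/3)) + 1*(3 + 2*exp(-2*I*pi/3) + 4*exp(2*I*pi/3))*conj(exp(2*I*pi/3)) + 1*(1)*conj(-1) + 1*(3 + 4*exp(-2*I*pi/3) + 2*exp(2*I*pi/3))*conj(exp(-2*I*pi/3)) + 1*(-1 + 2*exp(-2*I*pi/3) + 2*exp(-I*pi/3) + 2*exp(2*I*pi/3))*conj(exp(-I*pi/3))]
      = (1/6)[(9) + (-exp(-I*pi/3) + 2*exp(I*pi/3)) + (4 + 3*exp(-2*I*pi/3) + 2*exp(2*I*pi/3)) + (-1) + (4 + 2*exp(-2*I*pi/3) + 3*exp(2*I*pi/3)) + (2*exp(-I*pi/3) - exp(I*pi/3))] = 12/6 = 2
  <chi_rho, chi_2> = (1/6)[1*(9)*conj(1) + 1*(-1 + 2*exp(-2*I*pi/3) + 2*exp(2*I*pi/3) + 2*exp(I*pi/3))*conj(exp(2*I*pi/3)) + 1*(3 + 2*exp(-2*I*pi/3) + 4*exp(2*I*pi/3))*conj(exp(-2*I*pi/3)) + 1*(1)*conj(1) + 1*(3 + 4*exp(-2*I*pi/3) + 2*exp(2*I*pi/3))*conj(exp(2*I*pi/3)) + 1*(-1 + 2*exp(-2*I*pi/3) + 2*exp(-I*pi/3) + 2*exp(2*I*pi/3))*conj(exp(-2*I*pi/3))]
      = (1/6)[(9) + (2 + 2*exp(-I*pi/3) - exp(-2*I*pi/3) + 2*exp(2*I*pi/3)) + (2 + 4*exp(-2*I*pi/3) + 3*exp(2*I*pi/3)) + (1) + (2 + 3*exp(-2*I*pi/3) + 4*exp(2*I*pi/3)) + (2 + 2*exp(-2*I*pi/3) - exp(2*I*pi/3) + 2*exp(I*pi/3))] = 12/6 = 2
  <chi_rho, chi_3> = (1/6)[1*(9)*conj(1) + 1*(-1 + 2*exp(-2*I*pi/3) + 2*exp(2*I*pi/3) + 2*exp(I*pi/3))*conj(-1) + 1*(3 + 2*exp(-2*I*pi/3) + 4*exp(2*I*pi/3))*conj(1) + 1*(1)*conj(-1) + 1*(3 + 4*exp(-2*I*pi/3) + 2*exp(2*I*pi/3))*conj(1) + 1*(-1 + 2*exp(-2*I*pi/3) + 2*exp(-I*pi/3) + 2*exp(2*I*pi/3))*conj(-1)]
      = (1/6)[(9) + (1 - 2*exp(I*pi/3) - 2*exp(2*I*pi/3) - 2*exp(-2*I*pi/3)) + (3 + 2*exp(-2*I*pi/3) + 4*exp(2*I*pi/3)) + (-1) + (3 + 4*exp(-2*I*pi/3) + 2*exp(2*I*pi/3)) + (1 - 2*exp(2*I*pi/3) - 2*exp(-I*pi/3) - 2*exp(-2*I*pi/3))] = 12/6 = 2
  <chi_rho, chi_4> = (1/6)[1*(9)*conj(1) + 1*(-1 + 2*exp(-2*I*pi/3) + 2*exp(2*I*pi/3) + 2*exp(I*pi/3))*conj(exp(-2*I*pi/3)) + 1*(3 + 2*exp(-2*I*pi/3) + 4*exp(2*I*pi/3))*conj(exp(2*I*pi/3)) + 1*(1)*conj(1) + 1*(3 + 4*exp(-2*I*pi/3) + 2*exp(2*I*pi/3))*conj(exp(-2*I*pi/3)) + 1*(-1 + 2*exp(-2*I*pi/3) + 2*exp(-I*pi/3) + 2*exp(2*I*pi/3))*conj(exp(2*I*pi/3))]
      = (1/6)[(9) + (2*exp(-2*I*pi/3) - exp(2*I*pi/3)) + (4 + 3*exp(-2*I*pi/3) + 2*exp(2*I*pi/3)) + (1) + (4 + 2*exp(-2*I*pi/3) + 3*exp(2*I*pi/3)) + (-exp(-2*I*pi/3) + 2*exp(2*I*pi/3))] = 12/6 = 2
  <chi_rho, chi_5> = (1/6)[1*(9)*conj(1) + 1*(-1 + 2*exp(-2*I*pi/3) + 2*exp(2*I*pi/3) + 2*exp(I*pi/3))*conj(exp(-I*pi/3)) + 1*(3 + 2*exp(-2*I*pi/3) + 4*exp(2*I*pi/3))*conj(exp(-2*I*pi/3)) + 1*(1)*conj(-1) + 1*(3 + 4*exp(-2*I*pi/3) + 2*exp(2*I*pi/3))*conj(exp(2*I*pi/3)) + 1*(-1 + 2*exp(-2*I*pi/3) + 2*exp(-I*pi/3) + 2*exp(2*I*pi/3))*conj(exp(I*pi/3))]
      = (1/6)[(9) + (-2 + 2*exp(-I*pi/3) - exp(I*pi/3) + 2*exp(2*I*pi/3)) + (2 + 4*exp(-2*I*pi/3) + 3*exp(2*I*pi/3)) + (-1) + (2 + 3*exp(-2*I*pi/3) + 4*exp(2*I*pi/3)) + (-2 + 2*exp(-2*I*pi/3) - exp(-I*pi/3) + 2*exp(I*pi/3))] = 0/6 = 0
(Exp terms are combined using exp(i*s)*conj(exp(i*t)) = exp(i*(s-t)), and sums of them are collapsed using the identity that for every m > 1 the m distinct m-th roots of unity sum to 0, e.g. 1 + exp(2*I*pi/3) + exp(-2*I*pi/3) = 0.)
Dimension check: dim(rho) = sum (mult * dim) = 1*1 + 2*1 + 2*1 + 2*1 + 2*1 + 0*1 = 9 = chi_rho(e) = 9.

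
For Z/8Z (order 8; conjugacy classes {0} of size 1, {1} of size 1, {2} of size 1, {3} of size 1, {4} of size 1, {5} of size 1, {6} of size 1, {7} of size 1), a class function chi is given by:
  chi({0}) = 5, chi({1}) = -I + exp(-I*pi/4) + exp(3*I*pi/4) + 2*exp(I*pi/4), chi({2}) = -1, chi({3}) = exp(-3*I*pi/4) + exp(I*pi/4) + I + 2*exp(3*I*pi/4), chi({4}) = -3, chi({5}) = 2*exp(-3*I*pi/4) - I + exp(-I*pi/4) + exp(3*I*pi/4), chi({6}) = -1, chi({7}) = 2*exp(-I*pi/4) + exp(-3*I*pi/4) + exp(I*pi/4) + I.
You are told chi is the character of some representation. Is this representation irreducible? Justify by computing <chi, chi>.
Not irreducible (reducible): <chi, chi> = 7 > 1.

Derivation: <chi, chi> = (1/|G|) sum_C |C| * |chi(C)|^2 = (1/8)[1*|5|^2 + 1*|-I + exp(-I*pi/4) + exp(3*I*pi/4) + 2*exp(I*pi/4)|^2 + 1*|-1|^2 + 1*|exp(-3*I*pi/4) + exp(I*pi/4) + I + 2*exp(3*I*pi/4)|^2 + 1*|-3|^2 + 1*|2*exp(-3*I*pi/4) - I + exp(-I*pi/4) + exp(3*I*pi/4)|^2 + 1*|-1|^2 + 1*|2*exp(-I*pi/4) + exp(-3*I*pi/4) + exp(I*pi/4) + I|^2]
  = (1/8)[(25) + (5 - exp(I*pi/4) + exp(-3*I*pi/4) - exp(-I*pi/4) + exp(3*I*pi/4)) + (1) + (5 - exp(3*I*pi/4) + exp(-I*pi/4) - exp(-3*I*pi/4) + exp(I*pi/4)) + (9) + (5 - exp(3*I*pi/4) + exp(-I*pi/4) - exp(-3*I*pi/4) + exp(I*pi/4)) + (1) + (5 - exp(I*pi/4) + exp(-3*I*pi/4) - exp(-I*pi/4) + exp(3*I*pi/4))] = 56/8 = 7.
(Exp terms are combined using exp(i*s)*conj(exp(i*t)) = exp(i*(s-t)), and sums of them are collapsed using the identity that for every m > 1 the m distinct m-th roots of unity sum to 0, e.g. 1 + exp(2*I*pi/3) + exp(-2*I*pi/3) = 0.)
A character is irreducible iff <chi, chi> = 1, so this representation is reducible.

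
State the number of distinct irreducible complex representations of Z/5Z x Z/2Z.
10

Justification: The number of irreducible complex representations of a finite group equals its number of conjugacy classes. Z/5Z x Z/2Z is abelian of order 10, so every element is its own conjugacy class: 10 classes, so Z/5Z x Z/2Z (order 10) has exactly 10 irreducible complex representations.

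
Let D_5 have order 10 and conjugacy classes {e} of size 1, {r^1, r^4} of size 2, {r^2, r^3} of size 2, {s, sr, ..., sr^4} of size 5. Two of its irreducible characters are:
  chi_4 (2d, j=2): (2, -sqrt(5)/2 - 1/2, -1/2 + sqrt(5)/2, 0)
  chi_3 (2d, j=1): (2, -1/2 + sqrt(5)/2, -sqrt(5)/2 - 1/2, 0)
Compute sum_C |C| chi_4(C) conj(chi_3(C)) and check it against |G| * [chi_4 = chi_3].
Sum = 0; so <chi_4, chi_3> = 0 (distinct irreducibles are orthogonal).

Justification: Compute term by term over conjugacy classes (|C| * chi_4(C) * conj(chi_3(C))):
  1*(2)*conj(2) + 2*(-sqrt(5)/2 - 1/2)*conj(-1/2 + sqrt(5)/2) + 2*(-1/2 + sqrt(5)/2)*conj(-sqrt(5)/2 - 1/2) + 5*(0)*conj(0)
  = (4) + (-2) + (-2) + (0)
  = 0.
Dividing by |G| = 10 gives 0/10 = 0, matching the row-orthogonality relation <chi_4, chi_3> = [chi_4 = chi_3].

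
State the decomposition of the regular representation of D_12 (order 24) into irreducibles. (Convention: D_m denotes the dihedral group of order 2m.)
Each irreducible V_i of dimension d_i appears with multiplicity d_i, i.e. rho_reg = (direct sum over all irreducibles V_i) d_i V_i. The irreducible dimensions for D_12 are 1, 1, 1, 1, 2, 2, 2, 2, 2: 4 irreducibles of dimension 1, each with multiplicity 1; 5 irreducibles of dimension 2, each with multiplicity 2. Total dimension 4*1*1 + 5*2*2 = 24 = |G|.

Why: General theorem: in the regular representation of a finite group G, each irreducible appears with multiplicity equal to its dimension. Check: dim(rho_reg) = sum d_i^2 = 1 + 1 + 1 + 1 + 4 + 4 + 4 + 4 + 4 = 24 = |G|.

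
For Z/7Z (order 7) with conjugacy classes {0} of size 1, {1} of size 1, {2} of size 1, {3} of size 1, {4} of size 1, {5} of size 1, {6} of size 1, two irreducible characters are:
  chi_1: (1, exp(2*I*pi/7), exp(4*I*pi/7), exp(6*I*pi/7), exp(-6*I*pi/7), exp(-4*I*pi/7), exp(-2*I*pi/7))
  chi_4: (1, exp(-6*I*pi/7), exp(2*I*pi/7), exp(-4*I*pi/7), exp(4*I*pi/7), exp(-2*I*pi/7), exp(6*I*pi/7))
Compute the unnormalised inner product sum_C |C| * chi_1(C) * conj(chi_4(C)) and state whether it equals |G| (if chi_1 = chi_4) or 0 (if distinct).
Sum = 0; so <chi_1, chi_4> = 0 (distinct irreducibles are orthogonal).

Justification: Compute term by term over conjugacy classes (|C| * chi_1(C) * conj(chi_4(C))):
  1*(1)*conj(1) + 1*(exp(2*I*pi/7))*conj(exp(-6*I*pi/7)) + 1*(exp(4*I*pi/7))*conj(exp(2*I*pi/7)) + 1*(exp(6*I*pi/7))*conj(exp(-4*I*pi/7)) + 1*(exp(-6*I*pi/7))*conj(exp(4*I*pi/7)) + 1*(exp(-4*I*pi/7))*conj(exp(-2*I*pi/7)) + 1*(exp(-2*I*pi/7))*conj(exp(6*I*pi/7))
  = (1) + (exp(-6*I*pi/7)) + (exp(2*I*pi/7)) + (exp(-4*I*pi/7)) + (exp(4*I*pi/7)) + (exp(-2*I*pi/7)) + (exp(6*I*pi/7))
  = 0.
(Exp terms are combined using exp(i*s)*conj(exp(i*t)) = exp(i*(s-t)), and sums of them are collapsed using the identity that for every m > 1 the m distinct m-th roots of unity sum to 0, e.g. 1 + exp(2*I*pi/3) + exp(-2*I*pi/3) = 0.)
Dividing by |G| = 7 gives 0/7 = 0, matching the row-orthogonality relation <chi_1, chi_4> = [chi_1 = chi_4].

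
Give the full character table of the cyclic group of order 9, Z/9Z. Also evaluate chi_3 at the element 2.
Character table of Z/9Z (irreps indexed chi_0,...,chi_8 with chi_k(m) = zeta_9^(k*m), zeta_9 = exp(2*pi*i/9)):
  irrep \ class  {0} (size 1)  {1} (size 1)    {2} (size 1)    {3} (size 1)    {4} (size 1)    {5} (size 1)    {6} (size 1)    {7} (size 1)    {8} (size 1)  
  chi_0          1             1               1               1               1               1               1               1               1             
  chi_1          1             exp(2*I*pi/9)   exp(4*I*pi/9)   exp(2*I*pi/3)   exp(8*I*pi/9)   exp(-8*I*pi/9)  exp(-2*I*pi/3)  exp(-4*I*pi/9)  exp(-2*I*pi/9)
  chi_2          1             exp(4*I*pi/9)   exp(8*I*pi/9)   exp(-2*I*pi/3)  exp(-2*I*pi/9)  exp(2*I*pi/9)   exp(2*I*pi/3)   exp(-8*I*pi/9)  exp(-4*I*pi/9)
  chi_3          1             exp(2*I*pi/3)   exp(-2*I*pi/3)  1               exp(2*I*pi/3)   exp(-2*I*pi/3)  1               exp(2*I*pi/3)   exp(-2*I*pi/3)
  chi_4          1             exp(8*I*pi/9)   exp(-2*I*pi/9)  exp(2*I*pi/3)   exp(-4*I*pi/9)  exp(4*I*pi/9)   exp(-2*I*pi/3)  exp(2*I*pi/9)   exp(-8*I*pi/9)
  chi_5          1             exp(-8*I*pi/9)  exp(2*I*pi/9)   exp(-2*I*pi/3)  exp(4*I*pi/9)   exp(-4*I*pi/9)  exp(2*I*pi/3)   exp(-2*I*pi/9)  exp(8*I*pi/9) 
  chi_6          1             exp(-2*I*pi/3)  exp(2*I*pi/3)   1               exp(-2*I*pi/3)  exp(2*I*pi/3)   1               exp(-2*I*pi/3)  exp(2*I*pi/3) 
  chi_7          1             exp(-4*I*pi/9)  exp(-8*I*pi/9)  exp(2*I*pi/3)   exp(2*I*pi/9)   exp(-2*I*pi/9)  exp(-2*I*pi/3)  exp(8*I*pi/9)   exp(4*I*pi/9) 
  chi_8          1             exp(-2*I*pi/9)  exp(-4*I*pi/9)  exp(-2*I*pi/3)  exp(-8*I*pi/9)  exp(8*I*pi/9)   exp(2*I*pi/3)   exp(4*I*pi/9)   exp(2*I*pi/9) 

Spot check: chi_3(2) = zeta_9^(3*2) = zeta_9^6 = exp(-2*I*pi/3).

Details: Z/9Z is abelian, so all 9 irreducible complex representations are 1-dimensional. They are given by chi_k(m) = zeta_9^(k*m) for k = 0,...,8. Row orthogonality: sum_m chi_k(m) conj(chi_l(m)) = 9 * [k = l].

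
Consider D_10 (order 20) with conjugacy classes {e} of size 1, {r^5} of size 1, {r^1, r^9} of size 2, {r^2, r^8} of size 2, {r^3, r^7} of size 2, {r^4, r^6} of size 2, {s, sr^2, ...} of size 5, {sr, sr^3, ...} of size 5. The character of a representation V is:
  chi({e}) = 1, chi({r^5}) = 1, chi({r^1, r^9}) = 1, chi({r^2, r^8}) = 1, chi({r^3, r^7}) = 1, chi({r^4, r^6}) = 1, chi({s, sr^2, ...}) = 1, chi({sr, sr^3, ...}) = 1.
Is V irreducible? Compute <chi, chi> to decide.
Irreducible: <chi, chi> = 1.

Solution. <chi, chi> = (1/|G|) sum_C |C| * |chi(C)|^2 = (1/20)[1*|1|^2 + 1*|1|^2 + 2*|1|^2 + 2*|1|^2 + 2*|1|^2 + 2*|1|^2 + 5*|1|^2 + 5*|1|^2]
  = (1/20)[(1) + (1) + (2) + (2) + (2) + (2) + (5) + (5)] = 20/20 = 1.
A character is irreducible iff <chi, chi> = 1, so this representation is irreducible.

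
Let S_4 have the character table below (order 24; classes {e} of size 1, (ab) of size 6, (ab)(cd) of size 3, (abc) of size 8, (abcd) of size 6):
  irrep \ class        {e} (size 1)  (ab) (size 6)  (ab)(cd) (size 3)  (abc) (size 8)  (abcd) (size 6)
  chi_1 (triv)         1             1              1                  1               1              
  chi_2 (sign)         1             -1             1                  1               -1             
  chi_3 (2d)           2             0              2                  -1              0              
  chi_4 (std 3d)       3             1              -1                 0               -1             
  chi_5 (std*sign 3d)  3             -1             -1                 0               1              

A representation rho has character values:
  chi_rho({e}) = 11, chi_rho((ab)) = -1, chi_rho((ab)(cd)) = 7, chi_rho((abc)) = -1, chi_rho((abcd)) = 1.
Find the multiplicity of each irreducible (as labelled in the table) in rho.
Multiplicities: chi_1: 1, chi_2: 1, chi_3: 3, chi_4: 0, chi_5: 1.

Why: Use <chi_rho, chi> = (1/|G|) sum_C |C| * chi_rho(C) * conj(chi(C)) with |G| = 24 for each irreducible chi in the table:
  <chi_rho, chi_1> = (1/24)[1*(11)*conj(1) + 6*(-1)*conj(1) + 3*(7)*conj(1) + 8*(-1)*conj(1) + 6*(1)*conj(1)]
      = (1/24)[(11) + (-6) + (21) + (-8) + (6)] = 24/24 = 1
  <chi_rho, chi_2> = (1/24)[1*(11)*conj(1) + 6*(-1)*conj(-1) + 3*(7)*conj(1) + 8*(-1)*conj(1) + 6*(1)*conj(-1)]
      = (1/24)[(11) + (6) + (21) + (-8) + (-6)] = 24/24 = 1
  <chi_rho, chi_3> = (1/24)[1*(11)*conj(2) + 6*(-1)*conj(0) + 3*(7)*conj(2) + 8*(-1)*conj(-1) + 6*(1)*conj(0)]
      = (1/24)[(22) + (0) + (42) + (8) + (0)] = 72/24 = 3
  <chi_rho, chi_4> = (1/24)[1*(11)*conj(3) + 6*(-1)*conj(1) + 3*(7)*conj(-1) + 8*(-1)*conj(0) + 6*(1)*conj(-1)]
      = (1/24)[(33) + (-6) + (-21) + (0) + (-6)] = 0/24 = 0
  <chi_rho, chi_5> = (1/24)[1*(11)*conj(3) + 6*(-1)*conj(-1) + 3*(7)*conj(-1) + 8*(-1)*conj(0) + 6*(1)*conj(1)]
      = (1/24)[(33) + (6) + (-21) + (0) + (6)] = 24/24 = 1
Dimension check: dim(rho) = sum (mult * dim) = 1*1 + 1*1 + 3*2 + 0*3 + 1*3 = 11 = chi_rho(e) = 11.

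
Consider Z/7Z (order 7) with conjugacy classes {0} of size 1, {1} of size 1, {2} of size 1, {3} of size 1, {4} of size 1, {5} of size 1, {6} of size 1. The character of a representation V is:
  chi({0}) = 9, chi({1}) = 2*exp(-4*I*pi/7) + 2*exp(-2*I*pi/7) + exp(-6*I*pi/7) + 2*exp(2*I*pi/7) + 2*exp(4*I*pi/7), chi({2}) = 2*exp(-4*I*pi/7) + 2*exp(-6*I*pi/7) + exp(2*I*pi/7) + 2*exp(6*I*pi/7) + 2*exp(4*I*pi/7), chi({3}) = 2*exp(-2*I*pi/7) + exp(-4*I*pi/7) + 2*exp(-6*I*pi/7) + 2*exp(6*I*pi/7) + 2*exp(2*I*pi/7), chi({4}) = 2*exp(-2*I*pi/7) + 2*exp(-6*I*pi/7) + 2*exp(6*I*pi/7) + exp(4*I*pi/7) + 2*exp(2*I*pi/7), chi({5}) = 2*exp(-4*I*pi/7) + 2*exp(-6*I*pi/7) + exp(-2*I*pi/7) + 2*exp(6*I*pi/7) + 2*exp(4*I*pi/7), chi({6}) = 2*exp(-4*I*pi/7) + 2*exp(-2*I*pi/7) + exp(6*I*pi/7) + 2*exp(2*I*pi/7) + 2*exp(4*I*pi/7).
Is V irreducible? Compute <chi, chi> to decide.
Not irreducible (reducible): <chi, chi> = 17 > 1.

Reasoning: <chi, chi> = (1/|G|) sum_C |C| * |chi(C)|^2 = (1/7)[1*|9|^2 + 1*|2*exp(-4*I*pi/7) + 2*exp(-2*I*pi/7) + exp(-6*I*pi/7) + 2*exp(2*I*pi/7) + 2*exp(4*I*pi/7)|^2 + 1*|2*exp(-4*I*pi/7) + 2*exp(-6*I*pi/7) + exp(2*I*pi/7) + 2*exp(6*I*pi/7) + 2*exp(4*I*pi/7)|^2 + 1*|2*exp(-2*I*pi/7) + exp(-4*I*pi/7) + 2*exp(-6*I*pi/7) + 2*exp(6*I*pi/7) + 2*exp(2*I*pi/7)|^2 + 1*|2*exp(-2*I*pi/7) + 2*exp(-6*I*pi/7) + 2*exp(6*I*pi/7) + exp(4*I*pi/7) + 2*exp(2*I*pi/7)|^2 + 1*|2*exp(-4*I*pi/7) + 2*exp(-6*I*pi/7) + exp(-2*I*pi/7) + 2*exp(6*I*pi/7) + 2*exp(4*I*pi/7)|^2 + 1*|2*exp(-4*I*pi/7) + 2*exp(-2*I*pi/7) + exp(6*I*pi/7) + 2*exp(2*I*pi/7) + 2*exp(4*I*pi/7)|^2]
  = (1/7)[(81) + (17 + 10*exp(-2*I*pi/7) + 8*exp(-4*I*pi/7) + 14*exp(-6*I*pi/7) + 14*exp(6*I*pi/7) + 8*exp(4*I*pi/7) + 10*exp(2*I*pi/7)) + (17 + 14*exp(-2*I*pi/7) + 10*exp(-4*I*pi/7) + 8*exp(-6*I*pi/7) + 8*exp(6*I*pi/7) + 10*exp(4*I*pi/7) + 14*exp(2*I*pi/7)) + (17 + 14*exp(-4*I*pi/7) + 8*exp(-2*I*pi/7) + 10*exp(-6*I*pi/7) + 10*exp(6*I*pi/7) + 8*exp(2*I*pi/7) + 14*exp(4*I*pi/7)) + (17 + 14*exp(-4*I*pi/7) + 8*exp(-2*I*pi/7) + 10*exp(-6*I*pi/7) + 10*exp(6*I*pi/7) + 8*exp(2*I*pi/7) + 14*exp(4*I*pi/7)) + (17 + 14*exp(-2*I*pi/7) + 10*exp(-4*I*pi/7) + 8*exp(-6*I*pi/7) + 8*exp(6*I*pi/7) + 10*exp(4*I*pi/7) + 14*exp(2*I*pi/7)) + (17 + 10*exp(-2*I*pi/7) + 8*exp(-4*I*pi/7) + 14*exp(-6*I*pi/7) + 14*exp(6*I*pi/7) + 8*exp(4*I*pi/7) + 10*exp(2*I*pi/7))] = 119/7 = 17.
(Exp terms are combined using exp(i*s)*conj(exp(i*t)) = exp(i*(s-t)), and sums of them are collapsed using the identity that for every m > 1 the m distinct m-th roots of unity sum to 0, e.g. 1 + exp(2*I*pi/3) + exp(-2*I*pi/3) = 0.)
A character is irreducible iff <chi, chi> = 1, so this representation is reducible.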